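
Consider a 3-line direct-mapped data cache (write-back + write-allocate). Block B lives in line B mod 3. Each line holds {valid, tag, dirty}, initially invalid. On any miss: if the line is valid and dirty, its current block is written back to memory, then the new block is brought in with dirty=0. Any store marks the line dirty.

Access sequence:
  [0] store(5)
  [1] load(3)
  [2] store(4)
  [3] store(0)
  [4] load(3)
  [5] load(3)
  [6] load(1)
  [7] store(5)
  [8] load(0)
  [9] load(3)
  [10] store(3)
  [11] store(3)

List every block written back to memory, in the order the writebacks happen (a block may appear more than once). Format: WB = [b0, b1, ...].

0: W B5 -> L2 miss  d=D]
1: R B3 -> L0 miss  d=-]
2: W B4 -> L1 miss  d=D]
3: W B0 -> L0 miss  d=D]
4: R B3 -> L0 miss wb->B0  d=-]
5: R B3 -> L0 hit  d=-]
6: R B1 -> L1 miss wb->B4  d=-]
7: W B5 -> L2 hit  d=D]
8: R B0 -> L0 miss  d=-]
9: R B3 -> L0 miss  d=-]
10: W B3 -> L0 hit  d=D]
11: W B3 -> L0 hit  d=D]

WB = [0, 4]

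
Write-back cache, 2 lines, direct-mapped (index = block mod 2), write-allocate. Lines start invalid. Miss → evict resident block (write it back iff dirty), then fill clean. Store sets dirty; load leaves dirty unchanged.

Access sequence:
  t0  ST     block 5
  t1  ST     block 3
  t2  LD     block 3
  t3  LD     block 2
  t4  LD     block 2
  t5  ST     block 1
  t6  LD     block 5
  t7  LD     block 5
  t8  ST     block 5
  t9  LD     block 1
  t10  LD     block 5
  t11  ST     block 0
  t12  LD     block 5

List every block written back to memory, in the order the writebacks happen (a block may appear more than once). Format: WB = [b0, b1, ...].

WB = [5, 3, 1, 5]

0: W B5 → L1 miss [D]
1: W B3 → L1 miss wb→B5 [D]
2: R B3 → L1 hit [D]
3: R B2 → L0 miss [-]
4: R B2 → L0 hit [-]
5: W B1 → L1 miss wb→B3 [D]
6: R B5 → L1 miss wb→B1 [-]
7: R B5 → L1 hit [-]
8: W B5 → L1 hit [D]
9: R B1 → L1 miss wb→B5 [-]
10: R B5 → L1 miss [-]
11: W B0 → L0 miss [D]
12: R B5 → L1 hit [-]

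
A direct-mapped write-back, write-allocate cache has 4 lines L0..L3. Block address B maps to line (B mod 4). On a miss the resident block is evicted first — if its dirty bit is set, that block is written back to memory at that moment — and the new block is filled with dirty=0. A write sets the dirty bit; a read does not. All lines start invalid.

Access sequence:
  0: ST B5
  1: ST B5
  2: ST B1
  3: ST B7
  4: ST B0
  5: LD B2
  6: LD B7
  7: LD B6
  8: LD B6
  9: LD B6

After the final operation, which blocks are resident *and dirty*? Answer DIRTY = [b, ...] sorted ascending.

0: W B5 -> L1 miss  d=D]
1: W B5 -> L1 hit  d=D]
2: W B1 -> L1 miss wb->B5  d=D]
3: W B7 -> L3 miss  d=D]
4: W B0 -> L0 miss  d=D]
5: R B2 -> L2 miss  d=-]
6: R B7 -> L3 hit  d=D]
7: R B6 -> L2 miss  d=-]
8: R B6 -> L2 hit  d=-]
9: R B6 -> L2 hit  d=-]

DIRTY = [0, 1, 7]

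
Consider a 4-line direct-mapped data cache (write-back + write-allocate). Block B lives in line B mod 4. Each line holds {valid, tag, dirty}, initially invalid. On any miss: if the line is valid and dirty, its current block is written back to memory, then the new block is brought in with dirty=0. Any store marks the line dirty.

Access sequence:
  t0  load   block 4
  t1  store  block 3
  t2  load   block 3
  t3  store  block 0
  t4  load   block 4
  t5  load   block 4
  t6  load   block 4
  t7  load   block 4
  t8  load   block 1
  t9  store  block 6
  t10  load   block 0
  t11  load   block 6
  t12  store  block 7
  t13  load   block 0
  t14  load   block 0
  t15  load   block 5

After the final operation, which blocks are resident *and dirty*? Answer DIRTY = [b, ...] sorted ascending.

0: R B4 → L0 miss [-]
1: W B3 → L3 miss [D]
2: R B3 → L3 hit [D]
3: W B0 → L0 miss [D]
4: R B4 → L0 miss wb→B0 [-]
5: R B4 → L0 hit [-]
6: R B4 → L0 hit [-]
7: R B4 → L0 hit [-]
8: R B1 → L1 miss [-]
9: W B6 → L2 miss [D]
10: R B0 → L0 miss [-]
11: R B6 → L2 hit [D]
12: W B7 → L3 miss wb→B3 [D]
13: R B0 → L0 hit [-]
14: R B0 → L0 hit [-]
15: R B5 → L1 miss [-]

DIRTY = [6, 7]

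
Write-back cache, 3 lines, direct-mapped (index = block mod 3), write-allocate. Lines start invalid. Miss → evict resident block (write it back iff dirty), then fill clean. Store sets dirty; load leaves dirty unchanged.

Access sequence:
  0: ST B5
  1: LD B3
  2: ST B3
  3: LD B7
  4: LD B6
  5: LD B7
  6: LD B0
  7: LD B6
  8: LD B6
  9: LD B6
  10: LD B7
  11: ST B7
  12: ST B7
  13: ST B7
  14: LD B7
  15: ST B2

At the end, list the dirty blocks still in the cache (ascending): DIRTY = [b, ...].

0: W B5 -> L2 miss  d=D]
1: R B3 -> L0 miss  d=-]
2: W B3 -> L0 hit  d=D]
3: R B7 -> L1 miss  d=-]
4: R B6 -> L0 miss wb->B3  d=-]
5: R B7 -> L1 hit  d=-]
6: R B0 -> L0 miss  d=-]
7: R B6 -> L0 miss  d=-]
8: R B6 -> L0 hit  d=-]
9: R B6 -> L0 hit  d=-]
10: R B7 -> L1 hit  d=-]
11: W B7 -> L1 hit  d=D]
12: W B7 -> L1 hit  d=D]
13: W B7 -> L1 hit  d=D]
14: R B7 -> L1 hit  d=D]
15: W B2 -> L2 miss wb->B5  d=D]

DIRTY = [2, 7]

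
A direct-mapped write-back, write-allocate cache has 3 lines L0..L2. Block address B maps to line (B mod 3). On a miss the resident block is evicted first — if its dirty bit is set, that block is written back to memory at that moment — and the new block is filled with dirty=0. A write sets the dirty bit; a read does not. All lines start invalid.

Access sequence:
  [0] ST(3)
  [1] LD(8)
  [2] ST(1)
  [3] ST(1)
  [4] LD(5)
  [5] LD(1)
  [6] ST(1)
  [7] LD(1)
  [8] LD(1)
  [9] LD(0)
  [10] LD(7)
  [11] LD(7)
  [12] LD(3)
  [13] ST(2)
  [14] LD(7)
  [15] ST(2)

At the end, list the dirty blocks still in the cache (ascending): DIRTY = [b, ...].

DIRTY = [2]

0: W B3 → L0 miss [D]
1: R B8 → L2 miss [-]
2: W B1 → L1 miss [D]
3: W B1 → L1 hit [D]
4: R B5 → L2 miss [-]
5: R B1 → L1 hit [D]
6: W B1 → L1 hit [D]
7: R B1 → L1 hit [D]
8: R B1 → L1 hit [D]
9: R B0 → L0 miss wb→B3 [-]
10: R B7 → L1 miss wb→B1 [-]
11: R B7 → L1 hit [-]
12: R B3 → L0 miss [-]
13: W B2 → L2 miss [D]
14: R B7 → L1 hit [-]
15: W B2 → L2 hit [D]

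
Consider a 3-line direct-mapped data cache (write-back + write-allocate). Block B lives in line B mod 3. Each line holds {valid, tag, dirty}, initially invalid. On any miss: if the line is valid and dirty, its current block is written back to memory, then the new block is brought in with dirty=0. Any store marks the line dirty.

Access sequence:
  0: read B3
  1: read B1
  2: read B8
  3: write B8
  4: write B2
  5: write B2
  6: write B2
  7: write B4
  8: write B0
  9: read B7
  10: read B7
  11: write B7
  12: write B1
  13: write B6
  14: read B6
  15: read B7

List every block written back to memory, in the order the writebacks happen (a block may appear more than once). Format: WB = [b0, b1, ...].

0: R B3 → L0 miss [-]
1: R B1 → L1 miss [-]
2: R B8 → L2 miss [-]
3: W B8 → L2 hit [D]
4: W B2 → L2 miss wb→B8 [D]
5: W B2 → L2 hit [D]
6: W B2 → L2 hit [D]
7: W B4 → L1 miss [D]
8: W B0 → L0 miss [D]
9: R B7 → L1 miss wb→B4 [-]
10: R B7 → L1 hit [-]
11: W B7 → L1 hit [D]
12: W B1 → L1 miss wb→B7 [D]
13: W B6 → L0 miss wb→B0 [D]
14: R B6 → L0 hit [D]
15: R B7 → L1 miss wb→B1 [-]

WB = [8, 4, 7, 0, 1]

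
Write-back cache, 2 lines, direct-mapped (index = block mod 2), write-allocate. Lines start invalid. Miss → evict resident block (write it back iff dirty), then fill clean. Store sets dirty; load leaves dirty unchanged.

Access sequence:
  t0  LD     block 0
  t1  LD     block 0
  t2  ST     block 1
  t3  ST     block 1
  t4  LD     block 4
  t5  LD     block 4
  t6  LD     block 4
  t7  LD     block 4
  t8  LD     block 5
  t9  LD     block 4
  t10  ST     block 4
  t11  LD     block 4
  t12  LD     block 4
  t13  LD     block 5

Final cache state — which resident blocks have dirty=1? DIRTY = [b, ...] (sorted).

0: R B0 -> L0 miss  d=-]
1: R B0 -> L0 hit  d=-]
2: W B1 -> L1 miss  d=D]
3: W B1 -> L1 hit  d=D]
4: R B4 -> L0 miss  d=-]
5: R B4 -> L0 hit  d=-]
6: R B4 -> L0 hit  d=-]
7: R B4 -> L0 hit  d=-]
8: R B5 -> L1 miss wb->B1  d=-]
9: R B4 -> L0 hit  d=-]
10: W B4 -> L0 hit  d=D]
11: R B4 -> L0 hit  d=D]
12: R B4 -> L0 hit  d=D]
13: R B5 -> L1 hit  d=-]

DIRTY = [4]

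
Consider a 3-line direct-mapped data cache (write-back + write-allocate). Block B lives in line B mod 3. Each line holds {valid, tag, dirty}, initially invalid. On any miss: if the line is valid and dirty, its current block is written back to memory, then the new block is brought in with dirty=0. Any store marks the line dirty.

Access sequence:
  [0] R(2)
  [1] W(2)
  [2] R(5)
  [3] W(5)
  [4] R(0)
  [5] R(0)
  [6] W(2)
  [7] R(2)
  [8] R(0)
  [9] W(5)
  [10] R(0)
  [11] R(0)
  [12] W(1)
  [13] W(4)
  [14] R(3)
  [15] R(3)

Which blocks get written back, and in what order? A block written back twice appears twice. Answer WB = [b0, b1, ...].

0: R B2 -> L2 miss  d=-]
1: W B2 -> L2 hit  d=D]
2: R B5 -> L2 miss wb->B2  d=-]
3: W B5 -> L2 hit  d=D]
4: R B0 -> L0 miss  d=-]
5: R B0 -> L0 hit  d=-]
6: W B2 -> L2 miss wb->B5  d=D]
7: R B2 -> L2 hit  d=D]
8: R B0 -> L0 hit  d=-]
9: W B5 -> L2 miss wb->B2  d=D]
10: R B0 -> L0 hit  d=-]
11: R B0 -> L0 hit  d=-]
12: W B1 -> L1 miss  d=D]
13: W B4 -> L1 miss wb->B1  d=D]
14: R B3 -> L0 miss  d=-]
15: R B3 -> L0 hit  d=-]

WB = [2, 5, 2, 1]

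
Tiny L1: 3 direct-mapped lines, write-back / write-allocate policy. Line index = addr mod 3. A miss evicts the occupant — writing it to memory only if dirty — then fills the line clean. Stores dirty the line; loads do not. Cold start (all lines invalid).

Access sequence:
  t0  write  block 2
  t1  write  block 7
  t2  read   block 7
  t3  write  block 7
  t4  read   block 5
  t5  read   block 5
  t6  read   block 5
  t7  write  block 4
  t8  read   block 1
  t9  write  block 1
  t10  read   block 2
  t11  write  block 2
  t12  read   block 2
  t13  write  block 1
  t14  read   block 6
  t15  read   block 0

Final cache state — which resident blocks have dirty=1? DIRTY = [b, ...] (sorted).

DIRTY = [1, 2]

0: W B2 → L2 miss [D]
1: W B7 → L1 miss [D]
2: R B7 → L1 hit [D]
3: W B7 → L1 hit [D]
4: R B5 → L2 miss wb→B2 [-]
5: R B5 → L2 hit [-]
6: R B5 → L2 hit [-]
7: W B4 → L1 miss wb→B7 [D]
8: R B1 → L1 miss wb→B4 [-]
9: W B1 → L1 hit [D]
10: R B2 → L2 miss [-]
11: W B2 → L2 hit [D]
12: R B2 → L2 hit [D]
13: W B1 → L1 hit [D]
14: R B6 → L0 miss [-]
15: R B0 → L0 miss [-]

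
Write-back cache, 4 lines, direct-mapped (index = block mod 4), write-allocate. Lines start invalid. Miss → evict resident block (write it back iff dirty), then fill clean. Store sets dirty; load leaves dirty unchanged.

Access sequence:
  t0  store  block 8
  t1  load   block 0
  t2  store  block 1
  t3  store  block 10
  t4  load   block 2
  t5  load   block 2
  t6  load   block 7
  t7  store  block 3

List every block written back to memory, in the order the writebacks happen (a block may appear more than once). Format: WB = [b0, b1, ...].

WB = [8, 10]

  0 | W B8 → L0 miss [D]
  1 | R B0 → L0 miss wb→B8 [-]
  2 | W B1 → L1 miss [D]
  3 | W B10 → L2 miss [D]
  4 | R B2 → L2 miss wb→B10 [-]
  5 | R B2 → L2 hit [-]
  6 | R B7 → L3 miss [-]
  7 | W B3 → L3 miss [D]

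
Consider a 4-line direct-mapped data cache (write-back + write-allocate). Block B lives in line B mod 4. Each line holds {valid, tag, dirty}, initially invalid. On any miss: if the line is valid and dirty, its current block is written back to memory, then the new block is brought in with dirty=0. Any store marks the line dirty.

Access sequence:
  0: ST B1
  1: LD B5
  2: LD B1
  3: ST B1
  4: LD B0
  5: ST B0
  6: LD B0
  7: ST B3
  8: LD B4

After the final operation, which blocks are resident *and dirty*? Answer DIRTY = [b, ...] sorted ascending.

  0 | W B1 → L1 miss [D]
  1 | R B5 → L1 miss wb→B1 [-]
  2 | R B1 → L1 miss [-]
  3 | W B1 → L1 hit [D]
  4 | R B0 → L0 miss [-]
  5 | W B0 → L0 hit [D]
  6 | R B0 → L0 hit [D]
  7 | W B3 → L3 miss [D]
  8 | R B4 → L0 miss wb→B0 [-]

DIRTY = [1, 3]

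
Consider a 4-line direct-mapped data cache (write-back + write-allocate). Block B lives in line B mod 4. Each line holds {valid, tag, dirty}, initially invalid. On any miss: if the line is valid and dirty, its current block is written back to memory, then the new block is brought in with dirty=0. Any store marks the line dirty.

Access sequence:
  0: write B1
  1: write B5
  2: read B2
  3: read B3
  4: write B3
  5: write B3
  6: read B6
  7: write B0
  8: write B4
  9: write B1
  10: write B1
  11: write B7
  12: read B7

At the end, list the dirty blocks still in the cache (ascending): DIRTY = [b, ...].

  0 | W B1 → L1 miss [D]
  1 | W B5 → L1 miss wb→B1 [D]
  2 | R B2 → L2 miss [-]
  3 | R B3 → L3 miss [-]
  4 | W B3 → L3 hit [D]
  5 | W B3 → L3 hit [D]
  6 | R B6 → L2 miss [-]
  7 | W B0 → L0 miss [D]
  8 | W B4 → L0 miss wb→B0 [D]
  9 | W B1 → L1 miss wb→B5 [D]
  10 | W B1 → L1 hit [D]
  11 | W B7 → L3 miss wb→B3 [D]
  12 | R B7 → L3 hit [D]

DIRTY = [1, 4, 7]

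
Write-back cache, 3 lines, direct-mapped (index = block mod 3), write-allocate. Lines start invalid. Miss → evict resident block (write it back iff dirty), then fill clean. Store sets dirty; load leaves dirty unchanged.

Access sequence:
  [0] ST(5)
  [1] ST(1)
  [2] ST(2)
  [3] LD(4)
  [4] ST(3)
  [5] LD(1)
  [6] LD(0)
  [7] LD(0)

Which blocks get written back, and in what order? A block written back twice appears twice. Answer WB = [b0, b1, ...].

0: W B5 -> L2 miss  d=D]
1: W B1 -> L1 miss  d=D]
2: W B2 -> L2 miss wb->B5  d=D]
3: R B4 -> L1 miss wb->B1  d=-]
4: W B3 -> L0 miss  d=D]
5: R B1 -> L1 miss  d=-]
6: R B0 -> L0 miss wb->B3  d=-]
7: R B0 -> L0 hit  d=-]

WB = [5, 1, 3]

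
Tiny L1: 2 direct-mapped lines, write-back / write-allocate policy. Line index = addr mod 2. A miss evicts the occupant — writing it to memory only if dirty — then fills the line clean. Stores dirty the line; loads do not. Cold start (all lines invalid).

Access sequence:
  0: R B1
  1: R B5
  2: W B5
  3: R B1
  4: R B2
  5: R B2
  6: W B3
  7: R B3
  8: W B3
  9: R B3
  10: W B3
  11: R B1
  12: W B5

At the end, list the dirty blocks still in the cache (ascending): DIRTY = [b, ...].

  0 | R B1 → L1 miss [-]
  1 | R B5 → L1 miss [-]
  2 | W B5 → L1 hit [D]
  3 | R B1 → L1 miss wb→B5 [-]
  4 | R B2 → L0 miss [-]
  5 | R B2 → L0 hit [-]
  6 | W B3 → L1 miss [D]
  7 | R B3 → L1 hit [D]
  8 | W B3 → L1 hit [D]
  9 | R B3 → L1 hit [D]
  10 | W B3 → L1 hit [D]
  11 | R B1 → L1 miss wb→B3 [-]
  12 | W B5 → L1 miss [D]

DIRTY = [5]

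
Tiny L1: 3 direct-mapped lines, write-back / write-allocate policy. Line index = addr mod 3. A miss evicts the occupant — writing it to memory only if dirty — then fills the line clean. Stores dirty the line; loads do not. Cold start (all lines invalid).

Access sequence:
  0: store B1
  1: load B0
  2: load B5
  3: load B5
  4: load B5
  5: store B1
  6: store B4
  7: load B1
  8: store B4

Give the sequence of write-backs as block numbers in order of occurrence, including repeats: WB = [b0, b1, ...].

WB = [1, 4]

  0 | W B1 → L1 miss [D]
  1 | R B0 → L0 miss [-]
  2 | R B5 → L2 miss [-]
  3 | R B5 → L2 hit [-]
  4 | R B5 → L2 hit [-]
  5 | W B1 → L1 hit [D]
  6 | W B4 → L1 miss wb→B1 [D]
  7 | R B1 → L1 miss wb→B4 [-]
  8 | W B4 → L1 miss [D]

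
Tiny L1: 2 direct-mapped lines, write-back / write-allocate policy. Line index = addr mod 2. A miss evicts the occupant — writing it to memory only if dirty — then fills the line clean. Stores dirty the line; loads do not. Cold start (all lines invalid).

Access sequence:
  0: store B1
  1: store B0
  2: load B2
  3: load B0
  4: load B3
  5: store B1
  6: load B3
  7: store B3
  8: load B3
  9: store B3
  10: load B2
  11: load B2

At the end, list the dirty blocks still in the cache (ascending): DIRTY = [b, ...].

0: W B1 -> L1 miss  d=D]
1: W B0 -> L0 miss  d=D]
2: R B2 -> L0 miss wb->B0  d=-]
3: R B0 -> L0 miss  d=-]
4: R B3 -> L1 miss wb->B1  d=-]
5: W B1 -> L1 miss  d=D]
6: R B3 -> L1 miss wb->B1  d=-]
7: W B3 -> L1 hit  d=D]
8: R B3 -> L1 hit  d=D]
9: W B3 -> L1 hit  d=D]
10: R B2 -> L0 miss  d=-]
11: R B2 -> L0 hit  d=-]

DIRTY = [3]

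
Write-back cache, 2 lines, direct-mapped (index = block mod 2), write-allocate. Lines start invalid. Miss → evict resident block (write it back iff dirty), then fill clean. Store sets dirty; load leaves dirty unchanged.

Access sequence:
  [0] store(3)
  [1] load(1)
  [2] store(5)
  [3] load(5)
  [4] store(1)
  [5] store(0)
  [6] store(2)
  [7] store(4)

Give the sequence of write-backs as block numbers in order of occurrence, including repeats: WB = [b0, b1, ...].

WB = [3, 5, 0, 2]

  0 | W B3 → L1 miss [D]
  1 | R B1 → L1 miss wb→B3 [-]
  2 | W B5 → L1 miss [D]
  3 | R B5 → L1 hit [D]
  4 | W B1 → L1 miss wb→B5 [D]
  5 | W B0 → L0 miss [D]
  6 | W B2 → L0 miss wb→B0 [D]
  7 | W B4 → L0 miss wb→B2 [D]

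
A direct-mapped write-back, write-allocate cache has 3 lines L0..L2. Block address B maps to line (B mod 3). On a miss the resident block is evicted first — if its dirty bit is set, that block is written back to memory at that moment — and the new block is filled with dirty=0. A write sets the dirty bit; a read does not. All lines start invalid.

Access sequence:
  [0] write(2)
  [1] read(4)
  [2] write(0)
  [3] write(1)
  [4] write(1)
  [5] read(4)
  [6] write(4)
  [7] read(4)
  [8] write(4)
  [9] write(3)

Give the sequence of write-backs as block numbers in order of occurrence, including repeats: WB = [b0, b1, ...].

0: W B2 → L2 miss [D]
1: R B4 → L1 miss [-]
2: W B0 → L0 miss [D]
3: W B1 → L1 miss [D]
4: W B1 → L1 hit [D]
5: R B4 → L1 miss wb→B1 [-]
6: W B4 → L1 hit [D]
7: R B4 → L1 hit [D]
8: W B4 → L1 hit [D]
9: W B3 → L0 miss wb→B0 [D]

WB = [1, 0]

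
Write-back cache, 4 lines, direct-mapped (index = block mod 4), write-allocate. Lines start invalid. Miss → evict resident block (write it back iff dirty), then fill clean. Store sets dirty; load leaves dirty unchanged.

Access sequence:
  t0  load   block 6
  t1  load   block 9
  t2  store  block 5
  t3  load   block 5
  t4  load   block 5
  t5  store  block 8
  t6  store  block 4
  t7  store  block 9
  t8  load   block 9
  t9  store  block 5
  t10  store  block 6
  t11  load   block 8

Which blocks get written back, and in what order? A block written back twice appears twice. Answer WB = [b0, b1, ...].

WB = [8, 5, 9, 4]

0: R B6 → L2 miss [-]
1: R B9 → L1 miss [-]
2: W B5 → L1 miss [D]
3: R B5 → L1 hit [D]
4: R B5 → L1 hit [D]
5: W B8 → L0 miss [D]
6: W B4 → L0 miss wb→B8 [D]
7: W B9 → L1 miss wb→B5 [D]
8: R B9 → L1 hit [D]
9: W B5 → L1 miss wb→B9 [D]
10: W B6 → L2 hit [D]
11: R B8 → L0 miss wb→B4 [-]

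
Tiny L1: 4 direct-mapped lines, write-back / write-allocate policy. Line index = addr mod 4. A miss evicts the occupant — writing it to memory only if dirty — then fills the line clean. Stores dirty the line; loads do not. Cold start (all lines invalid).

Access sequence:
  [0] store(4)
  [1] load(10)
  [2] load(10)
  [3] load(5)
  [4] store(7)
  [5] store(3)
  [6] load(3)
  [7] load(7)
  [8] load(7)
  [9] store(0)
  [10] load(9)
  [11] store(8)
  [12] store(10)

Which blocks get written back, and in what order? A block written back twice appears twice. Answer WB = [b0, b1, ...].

  0 | W B4 → L0 miss [D]
  1 | R B10 → L2 miss [-]
  2 | R B10 → L2 hit [-]
  3 | R B5 → L1 miss [-]
  4 | W B7 → L3 miss [D]
  5 | W B3 → L3 miss wb→B7 [D]
  6 | R B3 → L3 hit [D]
  7 | R B7 → L3 miss wb→B3 [-]
  8 | R B7 → L3 hit [-]
  9 | W B0 → L0 miss wb→B4 [D]
  10 | R B9 → L1 miss [-]
  11 | W B8 → L0 miss wb→B0 [D]
  12 | W B10 → L2 hit [D]

WB = [7, 3, 4, 0]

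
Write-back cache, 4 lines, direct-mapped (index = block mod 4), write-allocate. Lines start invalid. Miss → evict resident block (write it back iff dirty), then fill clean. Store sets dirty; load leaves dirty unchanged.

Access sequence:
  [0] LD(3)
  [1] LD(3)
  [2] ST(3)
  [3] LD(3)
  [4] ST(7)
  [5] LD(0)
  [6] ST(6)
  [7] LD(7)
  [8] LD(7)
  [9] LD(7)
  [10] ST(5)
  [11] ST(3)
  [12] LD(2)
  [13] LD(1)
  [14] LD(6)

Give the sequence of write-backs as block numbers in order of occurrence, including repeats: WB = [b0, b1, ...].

WB = [3, 7, 6, 5]

  0 | R B3 → L3 miss [-]
  1 | R B3 → L3 hit [-]
  2 | W B3 → L3 hit [D]
  3 | R B3 → L3 hit [D]
  4 | W B7 → L3 miss wb→B3 [D]
  5 | R B0 → L0 miss [-]
  6 | W B6 → L2 miss [D]
  7 | R B7 → L3 hit [D]
  8 | R B7 → L3 hit [D]
  9 | R B7 → L3 hit [D]
  10 | W B5 → L1 miss [D]
  11 | W B3 → L3 miss wb→B7 [D]
  12 | R B2 → L2 miss wb→B6 [-]
  13 | R B1 → L1 miss wb→B5 [-]
  14 | R B6 → L2 miss [-]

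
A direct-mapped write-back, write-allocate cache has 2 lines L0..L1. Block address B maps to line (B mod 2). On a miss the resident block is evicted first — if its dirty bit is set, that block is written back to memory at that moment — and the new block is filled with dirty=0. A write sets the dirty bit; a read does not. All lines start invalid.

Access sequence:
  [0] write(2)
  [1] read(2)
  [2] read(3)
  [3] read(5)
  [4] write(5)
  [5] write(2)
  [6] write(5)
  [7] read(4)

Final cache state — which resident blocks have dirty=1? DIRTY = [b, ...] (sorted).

DIRTY = [5]

0: W B2 -> L0 miss  d=D]
1: R B2 -> L0 hit  d=D]
2: R B3 -> L1 miss  d=-]
3: R B5 -> L1 miss  d=-]
4: W B5 -> L1 hit  d=D]
5: W B2 -> L0 hit  d=D]
6: W B5 -> L1 hit  d=D]
7: R B4 -> L0 miss wb->B2  d=-]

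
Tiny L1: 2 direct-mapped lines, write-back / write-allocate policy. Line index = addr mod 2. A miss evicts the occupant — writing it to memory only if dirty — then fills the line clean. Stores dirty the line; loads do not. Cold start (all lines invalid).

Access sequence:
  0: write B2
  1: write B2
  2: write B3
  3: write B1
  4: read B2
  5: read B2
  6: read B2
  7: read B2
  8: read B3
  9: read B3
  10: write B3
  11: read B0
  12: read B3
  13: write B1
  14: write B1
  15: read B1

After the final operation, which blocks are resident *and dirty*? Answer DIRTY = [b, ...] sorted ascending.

  0 | W B2 → L0 miss [D]
  1 | W B2 → L0 hit [D]
  2 | W B3 → L1 miss [D]
  3 | W B1 → L1 miss wb→B3 [D]
  4 | R B2 → L0 hit [D]
  5 | R B2 → L0 hit [D]
  6 | R B2 → L0 hit [D]
  7 | R B2 → L0 hit [D]
  8 | R B3 → L1 miss wb→B1 [-]
  9 | R B3 → L1 hit [-]
  10 | W B3 → L1 hit [D]
  11 | R B0 → L0 miss wb→B2 [-]
  12 | R B3 → L1 hit [D]
  13 | W B1 → L1 miss wb→B3 [D]
  14 | W B1 → L1 hit [D]
  15 | R B1 → L1 hit [D]

DIRTY = [1]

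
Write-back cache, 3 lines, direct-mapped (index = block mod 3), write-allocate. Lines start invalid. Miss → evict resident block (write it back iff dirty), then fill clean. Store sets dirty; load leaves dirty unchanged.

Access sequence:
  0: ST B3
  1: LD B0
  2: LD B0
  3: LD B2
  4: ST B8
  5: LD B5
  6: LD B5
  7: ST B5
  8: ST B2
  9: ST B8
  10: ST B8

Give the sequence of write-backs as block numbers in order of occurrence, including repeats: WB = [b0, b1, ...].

  0 | W B3 → L0 miss [D]
  1 | R B0 → L0 miss wb→B3 [-]
  2 | R B0 → L0 hit [-]
  3 | R B2 → L2 miss [-]
  4 | W B8 → L2 miss [D]
  5 | R B5 → L2 miss wb→B8 [-]
  6 | R B5 → L2 hit [-]
  7 | W B5 → L2 hit [D]
  8 | W B2 → L2 miss wb→B5 [D]
  9 | W B8 → L2 miss wb→B2 [D]
  10 | W B8 → L2 hit [D]

WB = [3, 8, 5, 2]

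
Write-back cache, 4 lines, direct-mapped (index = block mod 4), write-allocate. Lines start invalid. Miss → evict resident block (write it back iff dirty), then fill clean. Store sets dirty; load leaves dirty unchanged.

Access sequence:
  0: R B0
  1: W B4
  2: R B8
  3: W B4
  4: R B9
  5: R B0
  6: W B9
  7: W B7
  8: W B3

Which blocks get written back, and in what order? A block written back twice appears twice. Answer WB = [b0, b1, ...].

  0 | R B0 → L0 miss [-]
  1 | W B4 → L0 miss [D]
  2 | R B8 → L0 miss wb→B4 [-]
  3 | W B4 → L0 miss [D]
  4 | R B9 → L1 miss [-]
  5 | R B0 → L0 miss wb→B4 [-]
  6 | W B9 → L1 hit [D]
  7 | W B7 → L3 miss [D]
  8 | W B3 → L3 miss wb→B7 [D]

WB = [4, 4, 7]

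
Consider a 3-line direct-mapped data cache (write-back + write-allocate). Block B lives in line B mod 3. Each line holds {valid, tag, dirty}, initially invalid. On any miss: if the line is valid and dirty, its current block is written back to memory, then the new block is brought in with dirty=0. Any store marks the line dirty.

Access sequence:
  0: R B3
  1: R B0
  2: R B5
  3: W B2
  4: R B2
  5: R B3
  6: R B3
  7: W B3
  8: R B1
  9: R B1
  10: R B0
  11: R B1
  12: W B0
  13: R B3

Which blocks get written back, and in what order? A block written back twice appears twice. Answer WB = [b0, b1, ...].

0: R B3 → L0 miss [-]
1: R B0 → L0 miss [-]
2: R B5 → L2 miss [-]
3: W B2 → L2 miss [D]
4: R B2 → L2 hit [D]
5: R B3 → L0 miss [-]
6: R B3 → L0 hit [-]
7: W B3 → L0 hit [D]
8: R B1 → L1 miss [-]
9: R B1 → L1 hit [-]
10: R B0 → L0 miss wb→B3 [-]
11: R B1 → L1 hit [-]
12: W B0 → L0 hit [D]
13: R B3 → L0 miss wb→B0 [-]

WB = [3, 0]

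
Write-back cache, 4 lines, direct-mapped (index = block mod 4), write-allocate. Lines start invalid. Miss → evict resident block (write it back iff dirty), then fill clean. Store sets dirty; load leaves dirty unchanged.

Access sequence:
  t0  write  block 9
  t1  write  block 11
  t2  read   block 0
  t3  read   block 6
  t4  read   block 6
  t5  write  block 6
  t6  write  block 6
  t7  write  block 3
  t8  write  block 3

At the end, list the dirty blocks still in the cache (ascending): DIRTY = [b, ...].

  0 | W B9 → L1 miss [D]
  1 | W B11 → L3 miss [D]
  2 | R B0 → L0 miss [-]
  3 | R B6 → L2 miss [-]
  4 | R B6 → L2 hit [-]
  5 | W B6 → L2 hit [D]
  6 | W B6 → L2 hit [D]
  7 | W B3 → L3 miss wb→B11 [D]
  8 | W B3 → L3 hit [D]

DIRTY = [3, 6, 9]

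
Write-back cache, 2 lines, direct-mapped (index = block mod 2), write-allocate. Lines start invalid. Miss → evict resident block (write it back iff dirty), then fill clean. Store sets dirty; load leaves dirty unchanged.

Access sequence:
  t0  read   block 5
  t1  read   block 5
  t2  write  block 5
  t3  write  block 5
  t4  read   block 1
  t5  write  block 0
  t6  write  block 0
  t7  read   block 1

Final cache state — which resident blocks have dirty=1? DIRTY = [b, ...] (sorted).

DIRTY = [0]

0: R B5 → L1 miss [-]
1: R B5 → L1 hit [-]
2: W B5 → L1 hit [D]
3: W B5 → L1 hit [D]
4: R B1 → L1 miss wb→B5 [-]
5: W B0 → L0 miss [D]
6: W B0 → L0 hit [D]
7: R B1 → L1 hit [-]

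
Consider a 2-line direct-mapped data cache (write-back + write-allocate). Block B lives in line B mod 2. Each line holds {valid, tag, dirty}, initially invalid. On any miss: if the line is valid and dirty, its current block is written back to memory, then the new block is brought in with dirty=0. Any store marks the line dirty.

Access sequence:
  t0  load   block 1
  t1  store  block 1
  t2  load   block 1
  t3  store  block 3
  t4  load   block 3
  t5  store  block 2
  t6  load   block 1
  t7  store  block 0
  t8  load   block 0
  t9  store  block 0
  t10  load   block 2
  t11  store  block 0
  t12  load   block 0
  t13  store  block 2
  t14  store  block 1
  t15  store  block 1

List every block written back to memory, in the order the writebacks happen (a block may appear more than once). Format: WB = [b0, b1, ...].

WB = [1, 3, 2, 0, 0]

0: R B1 → L1 miss [-]
1: W B1 → L1 hit [D]
2: R B1 → L1 hit [D]
3: W B3 → L1 miss wb→B1 [D]
4: R B3 → L1 hit [D]
5: W B2 → L0 miss [D]
6: R B1 → L1 miss wb→B3 [-]
7: W B0 → L0 miss wb→B2 [D]
8: R B0 → L0 hit [D]
9: W B0 → L0 hit [D]
10: R B2 → L0 miss wb→B0 [-]
11: W B0 → L0 miss [D]
12: R B0 → L0 hit [D]
13: W B2 → L0 miss wb→B0 [D]
14: W B1 → L1 hit [D]
15: W B1 → L1 hit [D]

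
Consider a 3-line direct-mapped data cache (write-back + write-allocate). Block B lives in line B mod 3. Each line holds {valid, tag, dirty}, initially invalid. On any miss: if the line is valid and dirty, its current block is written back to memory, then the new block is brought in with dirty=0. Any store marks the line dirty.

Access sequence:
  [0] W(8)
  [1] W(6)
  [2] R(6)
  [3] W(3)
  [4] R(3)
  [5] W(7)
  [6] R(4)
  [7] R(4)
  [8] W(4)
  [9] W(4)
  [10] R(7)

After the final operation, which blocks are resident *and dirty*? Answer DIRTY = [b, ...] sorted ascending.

0: W B8 → L2 miss [D]
1: W B6 → L0 miss [D]
2: R B6 → L0 hit [D]
3: W B3 → L0 miss wb→B6 [D]
4: R B3 → L0 hit [D]
5: W B7 → L1 miss [D]
6: R B4 → L1 miss wb→B7 [-]
7: R B4 → L1 hit [-]
8: W B4 → L1 hit [D]
9: W B4 → L1 hit [D]
10: R B7 → L1 miss wb→B4 [-]

DIRTY = [3, 8]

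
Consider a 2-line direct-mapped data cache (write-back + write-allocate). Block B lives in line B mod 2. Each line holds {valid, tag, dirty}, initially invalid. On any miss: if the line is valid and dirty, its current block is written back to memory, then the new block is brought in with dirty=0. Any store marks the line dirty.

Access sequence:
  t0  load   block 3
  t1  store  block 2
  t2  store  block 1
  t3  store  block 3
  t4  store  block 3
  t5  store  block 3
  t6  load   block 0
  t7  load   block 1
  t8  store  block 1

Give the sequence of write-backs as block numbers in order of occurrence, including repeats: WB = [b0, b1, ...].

0: R B3 → L1 miss [-]
1: W B2 → L0 miss [D]
2: W B1 → L1 miss [D]
3: W B3 → L1 miss wb→B1 [D]
4: W B3 → L1 hit [D]
5: W B3 → L1 hit [D]
6: R B0 → L0 miss wb→B2 [-]
7: R B1 → L1 miss wb→B3 [-]
8: W B1 → L1 hit [D]

WB = [1, 2, 3]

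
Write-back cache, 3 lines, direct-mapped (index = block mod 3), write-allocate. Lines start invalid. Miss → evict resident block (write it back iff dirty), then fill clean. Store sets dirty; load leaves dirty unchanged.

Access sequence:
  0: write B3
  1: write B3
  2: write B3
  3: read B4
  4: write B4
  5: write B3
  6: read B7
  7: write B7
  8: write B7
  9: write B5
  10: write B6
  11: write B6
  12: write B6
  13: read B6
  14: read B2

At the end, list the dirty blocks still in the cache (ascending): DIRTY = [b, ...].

DIRTY = [6, 7]

0: W B3 -> L0 miss  d=D]
1: W B3 -> L0 hit  d=D]
2: W B3 -> L0 hit  d=D]
3: R B4 -> L1 miss  d=-]
4: W B4 -> L1 hit  d=D]
5: W B3 -> L0 hit  d=D]
6: R B7 -> L1 miss wb->B4  d=-]
7: W B7 -> L1 hit  d=D]
8: W B7 -> L1 hit  d=D]
9: W B5 -> L2 miss  d=D]
10: W B6 -> L0 miss wb->B3  d=D]
11: W B6 -> L0 hit  d=D]
12: W B6 -> L0 hit  d=D]
13: R B6 -> L0 hit  d=D]
14: R B2 -> L2 miss wb->B5  d=-]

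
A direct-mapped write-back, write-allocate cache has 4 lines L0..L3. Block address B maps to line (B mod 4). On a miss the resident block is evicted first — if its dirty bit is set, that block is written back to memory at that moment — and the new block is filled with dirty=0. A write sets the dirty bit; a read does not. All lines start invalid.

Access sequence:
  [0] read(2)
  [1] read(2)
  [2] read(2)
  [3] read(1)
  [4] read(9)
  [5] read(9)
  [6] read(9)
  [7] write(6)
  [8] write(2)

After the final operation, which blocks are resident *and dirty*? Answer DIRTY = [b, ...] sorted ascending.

DIRTY = [2]

0: R B2 -> L2 miss  d=-]
1: R B2 -> L2 hit  d=-]
2: R B2 -> L2 hit  d=-]
3: R B1 -> L1 miss  d=-]
4: R B9 -> L1 miss  d=-]
5: R B9 -> L1 hit  d=-]
6: R B9 -> L1 hit  d=-]
7: W B6 -> L2 miss  d=D]
8: W B2 -> L2 miss wb->B6  d=D]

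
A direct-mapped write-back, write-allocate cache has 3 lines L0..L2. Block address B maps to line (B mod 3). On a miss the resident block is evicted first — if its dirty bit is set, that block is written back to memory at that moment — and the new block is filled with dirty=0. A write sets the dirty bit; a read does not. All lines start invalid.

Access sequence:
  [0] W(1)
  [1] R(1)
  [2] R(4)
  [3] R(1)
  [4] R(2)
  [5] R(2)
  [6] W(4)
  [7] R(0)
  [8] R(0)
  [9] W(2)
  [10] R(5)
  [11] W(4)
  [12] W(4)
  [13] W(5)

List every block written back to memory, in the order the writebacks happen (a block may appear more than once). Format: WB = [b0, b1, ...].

WB = [1, 2]

0: W B1 → L1 miss [D]
1: R B1 → L1 hit [D]
2: R B4 → L1 miss wb→B1 [-]
3: R B1 → L1 miss [-]
4: R B2 → L2 miss [-]
5: R B2 → L2 hit [-]
6: W B4 → L1 miss [D]
7: R B0 → L0 miss [-]
8: R B0 → L0 hit [-]
9: W B2 → L2 hit [D]
10: R B5 → L2 miss wb→B2 [-]
11: W B4 → L1 hit [D]
12: W B4 → L1 hit [D]
13: W B5 → L2 hit [D]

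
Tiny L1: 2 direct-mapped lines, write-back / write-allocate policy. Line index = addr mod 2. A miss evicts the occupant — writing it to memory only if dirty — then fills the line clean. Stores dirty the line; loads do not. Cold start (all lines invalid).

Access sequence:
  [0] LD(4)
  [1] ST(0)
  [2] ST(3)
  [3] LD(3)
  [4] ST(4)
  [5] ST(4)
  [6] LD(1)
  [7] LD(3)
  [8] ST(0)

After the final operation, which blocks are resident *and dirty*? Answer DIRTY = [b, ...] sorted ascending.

DIRTY = [0]

0: R B4 -> L0 miss  d=-]
1: W B0 -> L0 miss  d=D]
2: W B3 -> L1 miss  d=D]
3: R B3 -> L1 hit  d=D]
4: W B4 -> L0 miss wb->B0  d=D]
5: W B4 -> L0 hit  d=D]
6: R B1 -> L1 miss wb->B3  d=-]
7: R B3 -> L1 miss  d=-]
8: W B0 -> L0 miss wb->B4  d=D]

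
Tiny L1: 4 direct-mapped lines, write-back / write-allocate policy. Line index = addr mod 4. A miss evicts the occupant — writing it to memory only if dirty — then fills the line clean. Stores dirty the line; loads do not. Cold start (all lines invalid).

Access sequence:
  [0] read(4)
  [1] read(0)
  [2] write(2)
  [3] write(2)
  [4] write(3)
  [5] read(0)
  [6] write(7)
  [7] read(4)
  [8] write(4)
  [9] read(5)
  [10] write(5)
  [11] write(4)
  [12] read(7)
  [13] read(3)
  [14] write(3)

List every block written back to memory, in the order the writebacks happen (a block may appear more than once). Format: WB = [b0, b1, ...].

WB = [3, 7]

0: R B4 -> L0 miss  d=-]
1: R B0 -> L0 miss  d=-]
2: W B2 -> L2 miss  d=D]
3: W B2 -> L2 hit  d=D]
4: W B3 -> L3 miss  d=D]
5: R B0 -> L0 hit  d=-]
6: W B7 -> L3 miss wb->B3  d=D]
7: R B4 -> L0 miss  d=-]
8: W B4 -> L0 hit  d=D]
9: R B5 -> L1 miss  d=-]
10: W B5 -> L1 hit  d=D]
11: W B4 -> L0 hit  d=D]
12: R B7 -> L3 hit  d=D]
13: R B3 -> L3 miss wb->B7  d=-]
14: W B3 -> L3 hit  d=D]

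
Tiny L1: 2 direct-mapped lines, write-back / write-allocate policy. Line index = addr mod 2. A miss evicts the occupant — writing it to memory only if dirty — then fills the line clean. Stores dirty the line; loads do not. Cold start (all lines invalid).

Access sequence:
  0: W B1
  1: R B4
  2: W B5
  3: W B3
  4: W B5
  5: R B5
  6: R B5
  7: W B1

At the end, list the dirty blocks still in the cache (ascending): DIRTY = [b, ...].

DIRTY = [1]

0: W B1 -> L1 miss  d=D]
1: R B4 -> L0 miss  d=-]
2: W B5 -> L1 miss wb->B1  d=D]
3: W B3 -> L1 miss wb->B5  d=D]
4: W B5 -> L1 miss wb->B3  d=D]
5: R B5 -> L1 hit  d=D]
6: R B5 -> L1 hit  d=D]
7: W B1 -> L1 miss wb->B5  d=D]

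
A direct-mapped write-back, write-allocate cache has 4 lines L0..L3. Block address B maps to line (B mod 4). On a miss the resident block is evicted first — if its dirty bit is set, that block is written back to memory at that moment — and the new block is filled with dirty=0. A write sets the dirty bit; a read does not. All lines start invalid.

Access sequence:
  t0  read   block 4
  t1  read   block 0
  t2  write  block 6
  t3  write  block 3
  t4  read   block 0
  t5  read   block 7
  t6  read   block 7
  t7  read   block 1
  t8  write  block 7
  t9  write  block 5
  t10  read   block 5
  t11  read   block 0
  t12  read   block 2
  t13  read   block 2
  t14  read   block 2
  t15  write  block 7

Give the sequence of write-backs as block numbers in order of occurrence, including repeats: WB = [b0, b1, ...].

WB = [3, 6]

0: R B4 → L0 miss [-]
1: R B0 → L0 miss [-]
2: W B6 → L2 miss [D]
3: W B3 → L3 miss [D]
4: R B0 → L0 hit [-]
5: R B7 → L3 miss wb→B3 [-]
6: R B7 → L3 hit [-]
7: R B1 → L1 miss [-]
8: W B7 → L3 hit [D]
9: W B5 → L1 miss [D]
10: R B5 → L1 hit [D]
11: R B0 → L0 hit [-]
12: R B2 → L2 miss wb→B6 [-]
13: R B2 → L2 hit [-]
14: R B2 → L2 hit [-]
15: W B7 → L3 hit [D]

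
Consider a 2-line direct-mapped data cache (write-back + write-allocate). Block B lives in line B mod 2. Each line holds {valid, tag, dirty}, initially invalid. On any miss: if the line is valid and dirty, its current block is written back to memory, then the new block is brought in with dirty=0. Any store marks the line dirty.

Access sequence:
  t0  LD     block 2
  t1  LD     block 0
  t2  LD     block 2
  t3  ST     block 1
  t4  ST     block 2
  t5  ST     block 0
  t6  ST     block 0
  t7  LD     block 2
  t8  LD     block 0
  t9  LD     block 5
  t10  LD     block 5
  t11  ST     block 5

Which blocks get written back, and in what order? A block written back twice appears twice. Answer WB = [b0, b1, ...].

WB = [2, 0, 1]

  0 | R B2 → L0 miss [-]
  1 | R B0 → L0 miss [-]
  2 | R B2 → L0 miss [-]
  3 | W B1 → L1 miss [D]
  4 | W B2 → L0 hit [D]
  5 | W B0 → L0 miss wb→B2 [D]
  6 | W B0 → L0 hit [D]
  7 | R B2 → L0 miss wb→B0 [-]
  8 | R B0 → L0 miss [-]
  9 | R B5 → L1 miss wb→B1 [-]
  10 | R B5 → L1 hit [-]
  11 | W B5 → L1 hit [D]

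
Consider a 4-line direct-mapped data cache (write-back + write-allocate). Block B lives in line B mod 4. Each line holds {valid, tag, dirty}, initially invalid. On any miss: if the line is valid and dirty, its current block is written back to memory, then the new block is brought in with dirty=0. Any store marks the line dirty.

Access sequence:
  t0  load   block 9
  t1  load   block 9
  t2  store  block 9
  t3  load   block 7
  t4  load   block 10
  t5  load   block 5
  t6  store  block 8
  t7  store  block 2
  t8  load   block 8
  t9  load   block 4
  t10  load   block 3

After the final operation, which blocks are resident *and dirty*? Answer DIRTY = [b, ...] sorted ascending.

DIRTY = [2]

0: R B9 → L1 miss [-]
1: R B9 → L1 hit [-]
2: W B9 → L1 hit [D]
3: R B7 → L3 miss [-]
4: R B10 → L2 miss [-]
5: R B5 → L1 miss wb→B9 [-]
6: W B8 → L0 miss [D]
7: W B2 → L2 miss [D]
8: R B8 → L0 hit [D]
9: R B4 → L0 miss wb→B8 [-]
10: R B3 → L3 miss [-]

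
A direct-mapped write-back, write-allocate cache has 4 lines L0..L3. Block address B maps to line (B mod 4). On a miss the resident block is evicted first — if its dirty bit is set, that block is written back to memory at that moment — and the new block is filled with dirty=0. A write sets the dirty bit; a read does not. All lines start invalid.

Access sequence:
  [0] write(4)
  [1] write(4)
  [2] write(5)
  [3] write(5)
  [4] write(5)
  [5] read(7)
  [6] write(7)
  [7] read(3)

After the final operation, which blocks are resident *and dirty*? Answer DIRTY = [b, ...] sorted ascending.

0: W B4 -> L0 miss  d=D]
1: W B4 -> L0 hit  d=D]
2: W B5 -> L1 miss  d=D]
3: W B5 -> L1 hit  d=D]
4: W B5 -> L1 hit  d=D]
5: R B7 -> L3 miss  d=-]
6: W B7 -> L3 hit  d=D]
7: R B3 -> L3 miss wb->B7  d=-]

DIRTY = [4, 5]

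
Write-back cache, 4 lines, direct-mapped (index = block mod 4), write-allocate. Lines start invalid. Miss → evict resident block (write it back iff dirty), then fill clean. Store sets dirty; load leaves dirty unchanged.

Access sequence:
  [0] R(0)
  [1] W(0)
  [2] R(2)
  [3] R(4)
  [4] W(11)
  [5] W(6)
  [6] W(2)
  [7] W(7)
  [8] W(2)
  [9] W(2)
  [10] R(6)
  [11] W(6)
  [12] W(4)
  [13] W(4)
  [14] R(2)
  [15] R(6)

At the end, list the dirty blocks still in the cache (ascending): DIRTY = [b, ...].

0: R B0 -> L0 miss  d=-]
1: W B0 -> L0 hit  d=D]
2: R B2 -> L2 miss  d=-]
3: R B4 -> L0 miss wb->B0  d=-]
4: W B11 -> L3 miss  d=D]
5: W B6 -> L2 miss  d=D]
6: W B2 -> L2 miss wb->B6  d=D]
7: W B7 -> L3 miss wb->B11  d=D]
8: W B2 -> L2 hit  d=D]
9: W B2 -> L2 hit  d=D]
10: R B6 -> L2 miss wb->B2  d=-]
11: W B6 -> L2 hit  d=D]
12: W B4 -> L0 hit  d=D]
13: W B4 -> L0 hit  d=D]
14: R B2 -> L2 miss wb->B6  d=-]
15: R B6 -> L2 miss  d=-]

DIRTY = [4, 7]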